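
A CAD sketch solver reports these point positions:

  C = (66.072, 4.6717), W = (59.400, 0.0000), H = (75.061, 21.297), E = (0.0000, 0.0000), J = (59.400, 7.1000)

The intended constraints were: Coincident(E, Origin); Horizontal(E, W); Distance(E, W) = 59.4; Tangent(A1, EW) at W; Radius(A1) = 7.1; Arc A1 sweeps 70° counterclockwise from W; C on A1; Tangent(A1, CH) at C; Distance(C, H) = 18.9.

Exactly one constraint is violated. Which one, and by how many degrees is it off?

Tangent(A1, CH) at C — off by 8.40°.

E = (0.00, 0.00) ✓; E.y = 0.00, W.y = 0.00 ✓; |EW| = 59.40 ✓; ∠(JW, WE) = 90.00° ✓; |JW| = 7.100 ✓; bearing(J→C) − bearing(J→W) = 70.00° ✓; |JC| = 7.100 ✓; ∠(JC, CH) = 98.40° ✗; |CH| = 18.90 ✓.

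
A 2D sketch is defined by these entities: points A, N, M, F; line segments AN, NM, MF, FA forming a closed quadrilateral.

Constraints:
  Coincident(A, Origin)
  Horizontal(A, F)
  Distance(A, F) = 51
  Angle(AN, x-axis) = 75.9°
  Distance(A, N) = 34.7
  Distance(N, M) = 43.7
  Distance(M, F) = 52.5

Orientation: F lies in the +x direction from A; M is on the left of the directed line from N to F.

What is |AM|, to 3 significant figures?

71.0

Checks: |NM| = 43.70 ✓; |MF| = 52.50 ✓.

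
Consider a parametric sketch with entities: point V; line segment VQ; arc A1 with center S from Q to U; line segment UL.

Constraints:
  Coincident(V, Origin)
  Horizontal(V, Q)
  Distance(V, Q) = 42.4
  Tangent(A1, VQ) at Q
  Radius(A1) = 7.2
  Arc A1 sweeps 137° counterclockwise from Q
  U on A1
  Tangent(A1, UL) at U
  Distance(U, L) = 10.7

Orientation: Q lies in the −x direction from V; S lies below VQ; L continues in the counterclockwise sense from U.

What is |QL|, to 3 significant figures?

20.0

V is at the origin; VQ is horizontal with |VQ| = 42.4 and Q on the −x side, so Q = (-42.4, 0.00). Since A1 is tangent to VQ there, SQ ⟂ VQ, so S = Q + (0, -7.2) = (-42.4, -7.20). On A1, Q sits at bearing 90° from S; a 137° counterclockwise sweep puts U at bearing 227°, so U = S + 7.2·(cos 227°, sin 227°) = (-47.3, -12.5). A1 meets UL tangentially, so SU is at right angles to UL, so UL runs along (−sin 227°, cos 227°); with |UL| = 10.7, L = (-39.5, -19.8). Then |QL| = |L − Q| = 20.0.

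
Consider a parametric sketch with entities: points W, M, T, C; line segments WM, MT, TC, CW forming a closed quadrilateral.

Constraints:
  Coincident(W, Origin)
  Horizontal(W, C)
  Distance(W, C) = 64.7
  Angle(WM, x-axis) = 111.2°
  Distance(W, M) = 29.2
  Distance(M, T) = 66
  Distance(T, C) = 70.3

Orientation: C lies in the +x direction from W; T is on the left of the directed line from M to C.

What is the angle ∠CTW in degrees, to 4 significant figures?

50.96°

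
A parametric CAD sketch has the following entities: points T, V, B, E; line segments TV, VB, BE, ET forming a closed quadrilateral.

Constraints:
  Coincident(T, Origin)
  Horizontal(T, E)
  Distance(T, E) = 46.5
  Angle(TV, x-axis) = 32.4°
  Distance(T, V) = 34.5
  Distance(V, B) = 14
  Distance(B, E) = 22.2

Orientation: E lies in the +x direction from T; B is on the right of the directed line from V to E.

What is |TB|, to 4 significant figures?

25.43

Checks: |VB| = 14.00 ✓; |BE| = 22.20 ✓.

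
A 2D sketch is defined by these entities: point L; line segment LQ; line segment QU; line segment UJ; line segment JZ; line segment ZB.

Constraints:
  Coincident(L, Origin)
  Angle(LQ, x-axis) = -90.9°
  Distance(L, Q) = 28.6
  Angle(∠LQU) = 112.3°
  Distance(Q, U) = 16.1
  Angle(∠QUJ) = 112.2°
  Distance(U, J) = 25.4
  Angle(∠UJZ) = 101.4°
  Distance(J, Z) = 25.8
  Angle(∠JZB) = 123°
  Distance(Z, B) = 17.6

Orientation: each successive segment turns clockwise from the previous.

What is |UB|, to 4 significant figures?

41.66

∠UJZ = 101.4° gives JZ at 55.00° from the x-axis; with |JZ| = 25.8, Z = (-18.16, 5.057). ∠JZB = 123.0° gives ZB at -2.000° from the x-axis; with |ZB| = 17.6, B = (-0.5680, 4.443). Then |UB| = |B − U| = 41.66.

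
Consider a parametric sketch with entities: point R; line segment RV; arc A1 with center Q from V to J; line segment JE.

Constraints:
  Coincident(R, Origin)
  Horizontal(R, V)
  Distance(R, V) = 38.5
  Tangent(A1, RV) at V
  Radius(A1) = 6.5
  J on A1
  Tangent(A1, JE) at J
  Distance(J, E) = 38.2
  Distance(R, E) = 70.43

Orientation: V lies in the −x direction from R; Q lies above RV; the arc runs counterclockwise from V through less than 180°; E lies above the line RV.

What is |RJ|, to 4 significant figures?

35.16

R is at the origin; RV is horizontal with |RV| = 38.5 and V on the −x side, so V = (-38.50, 0.000). Tangency of A1 to RV means the radius QV is perpendicular to RV, so Q = V + (0, 6.5) = (-38.50, 6.500). Since QJ ⟂ JE (tangency), |QE| = √(6.5² + 38.2²) = 38.75 regardless of where J sits on A1. So E lies on both circle(R, 70.43) and circle(Q, 38.75); the above-RV intersection is E = (-57.97, 40.01). J is the foot of the tangent from E: J = (-33.51, 10.66).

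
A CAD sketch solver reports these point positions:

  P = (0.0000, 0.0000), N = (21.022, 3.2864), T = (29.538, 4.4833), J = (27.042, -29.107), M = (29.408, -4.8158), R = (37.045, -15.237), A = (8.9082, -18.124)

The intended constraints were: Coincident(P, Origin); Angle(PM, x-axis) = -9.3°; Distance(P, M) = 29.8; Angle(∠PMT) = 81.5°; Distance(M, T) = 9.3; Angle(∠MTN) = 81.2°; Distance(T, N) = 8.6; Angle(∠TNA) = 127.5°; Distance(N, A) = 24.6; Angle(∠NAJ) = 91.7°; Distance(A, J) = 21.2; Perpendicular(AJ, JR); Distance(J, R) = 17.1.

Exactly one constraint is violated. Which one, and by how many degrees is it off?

Perpendicular(AJ, JR) — off by 4.60°.

P = (0.00, 0.00) ✓; PM at -9.300° ✓; |PM| = 29.80 ✓; ∠PMT = 81.50° ✓; |MT| = 9.300 ✓; ∠MTN = 81.20° ✓; |TN| = 8.600 ✓; ∠TNA = 127.5° ✓; |NA| = 24.60 ✓; ∠NAJ = 91.70° ✓; |AJ| = 21.20 ✓; ∠(AJ, JR) = 85.40° ✗; |JR| = 17.10 ✓.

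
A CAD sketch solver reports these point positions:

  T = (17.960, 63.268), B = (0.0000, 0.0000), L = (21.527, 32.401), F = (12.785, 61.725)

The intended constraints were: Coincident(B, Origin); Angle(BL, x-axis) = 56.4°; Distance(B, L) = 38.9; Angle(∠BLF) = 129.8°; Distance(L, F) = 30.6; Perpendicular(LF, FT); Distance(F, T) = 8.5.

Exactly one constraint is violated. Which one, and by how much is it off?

Distance(F, T) = 8.5 — off by 3.10.

B = (0.00, 0.00) ✓; BL at 56.40° ✓; |BL| = 38.90 ✓; ∠BLF = 129.8° ✓; |LF| = 30.60 ✓; ∠(LF, FT) = 90.00° ✓; |FT| = 5.400 ✗.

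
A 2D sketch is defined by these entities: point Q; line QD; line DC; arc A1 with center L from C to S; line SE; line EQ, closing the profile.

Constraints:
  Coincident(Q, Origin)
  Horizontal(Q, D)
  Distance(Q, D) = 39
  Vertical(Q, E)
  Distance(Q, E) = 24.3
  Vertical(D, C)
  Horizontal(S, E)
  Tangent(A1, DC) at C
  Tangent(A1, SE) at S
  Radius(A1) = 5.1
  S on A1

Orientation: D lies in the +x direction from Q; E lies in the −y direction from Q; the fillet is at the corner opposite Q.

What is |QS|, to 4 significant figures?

41.71

Q is at the origin; QD is horizontal with |QD| = 39.0 and D on the +x side, so D = (39.00, 0.000). Q and E share the same x with |QE| = 24.3 and E on the −y side, so E = (0.000, -24.30). The virtual corner opposite Q is at (39.00, -24.30). Tangency of A1 to DC means the radius LC is perpendicular to DC and tangency of A1 to SE means the radius LS is perpendicular to SE, with radius 5.1, so the center L sits 5.1 in from both sides at L = (33.90, -19.20). That places the tangent points at C = (39.00, -19.20) on DC and S = (33.90, -24.30) on SE. Then |QS| = |S − Q| = 41.71.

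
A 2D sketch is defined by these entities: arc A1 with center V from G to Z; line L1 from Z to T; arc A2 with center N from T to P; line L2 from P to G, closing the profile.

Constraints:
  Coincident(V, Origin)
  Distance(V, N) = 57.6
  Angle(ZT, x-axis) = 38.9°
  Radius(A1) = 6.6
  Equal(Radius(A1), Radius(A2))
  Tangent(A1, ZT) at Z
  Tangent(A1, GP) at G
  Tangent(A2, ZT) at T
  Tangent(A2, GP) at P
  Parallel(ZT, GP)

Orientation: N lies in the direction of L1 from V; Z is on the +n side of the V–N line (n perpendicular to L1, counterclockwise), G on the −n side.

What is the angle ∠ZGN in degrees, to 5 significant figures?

83.463°

V is at the origin and N lies 57.6 along u from V, so N = 57.6·u = (44.827, 36.171). Tangency of A1 to both parallel lines with radius 6.6 puts Z and G at V ± 6.6·n: Z = (-4.1446, 5.1364), G = (4.1446, -5.1364). Then cos ∠ZGN = GZ·GN / (|GZ||GN|), giving 83.463°.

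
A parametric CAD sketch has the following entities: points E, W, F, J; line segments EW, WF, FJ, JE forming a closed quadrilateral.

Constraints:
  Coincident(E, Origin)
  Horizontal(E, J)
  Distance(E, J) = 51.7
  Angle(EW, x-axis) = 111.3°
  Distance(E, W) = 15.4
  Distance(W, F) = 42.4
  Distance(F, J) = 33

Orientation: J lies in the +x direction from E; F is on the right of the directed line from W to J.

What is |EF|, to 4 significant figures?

28.64

Checks: |WF| = 42.40 ✓; |FJ| = 33.00 ✓.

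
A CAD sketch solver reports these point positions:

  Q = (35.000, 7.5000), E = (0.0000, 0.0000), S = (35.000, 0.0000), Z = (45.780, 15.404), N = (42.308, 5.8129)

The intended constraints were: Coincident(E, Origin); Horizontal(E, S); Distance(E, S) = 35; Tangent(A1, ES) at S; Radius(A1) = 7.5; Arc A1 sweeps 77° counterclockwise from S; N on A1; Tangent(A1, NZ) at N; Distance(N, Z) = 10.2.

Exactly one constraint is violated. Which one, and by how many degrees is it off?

Tangent(A1, NZ) at N — off by 6.90°.

E = (0.00, 0.00) ✓; E.y = 0.00, S.y = 0.00 ✓; |ES| = 35.00 ✓; ∠(QS, SE) = 90.00° ✓; |QS| = 7.500 ✓; bearing(Q→N) − bearing(Q→S) = 77.00° ✓; |QN| = 7.500 ✓; ∠(QN, NZ) = 96.90° ✗; |NZ| = 10.20 ✓.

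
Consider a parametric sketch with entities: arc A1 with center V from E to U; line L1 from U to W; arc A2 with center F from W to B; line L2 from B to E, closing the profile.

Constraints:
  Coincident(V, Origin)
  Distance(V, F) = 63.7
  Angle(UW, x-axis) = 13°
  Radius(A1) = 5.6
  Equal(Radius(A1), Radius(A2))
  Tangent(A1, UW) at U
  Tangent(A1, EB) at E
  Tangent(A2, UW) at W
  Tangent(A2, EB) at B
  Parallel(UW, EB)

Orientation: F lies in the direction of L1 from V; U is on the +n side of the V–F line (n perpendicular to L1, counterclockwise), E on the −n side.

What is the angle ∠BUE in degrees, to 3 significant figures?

80.0°

Tangency of A1 to both parallel lines with radius 5.6 puts U and E at V ± 5.6·n: U = (-1.26, 5.46), E = (1.26, -5.46). Equal radii place W and B the same way about F: W = F + 5.6·n = (60.8, 19.8), B = F − 5.6·n = (63.3, 8.87). Then cos ∠BUE = UB·UE / (|UB||UE|), giving 80.0°.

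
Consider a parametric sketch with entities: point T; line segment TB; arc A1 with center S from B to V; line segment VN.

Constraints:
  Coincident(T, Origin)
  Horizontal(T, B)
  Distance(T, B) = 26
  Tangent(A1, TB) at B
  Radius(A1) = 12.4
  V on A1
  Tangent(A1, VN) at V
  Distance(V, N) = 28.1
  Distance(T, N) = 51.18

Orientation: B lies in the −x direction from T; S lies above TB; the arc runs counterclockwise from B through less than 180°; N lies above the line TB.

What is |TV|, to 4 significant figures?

23.40

Checks: |SV| = 12.40 ✓; ∠(SV, VN) = 90.00° ✓; |VN| = 28.10 ✓; |TN| = 51.18 ✓.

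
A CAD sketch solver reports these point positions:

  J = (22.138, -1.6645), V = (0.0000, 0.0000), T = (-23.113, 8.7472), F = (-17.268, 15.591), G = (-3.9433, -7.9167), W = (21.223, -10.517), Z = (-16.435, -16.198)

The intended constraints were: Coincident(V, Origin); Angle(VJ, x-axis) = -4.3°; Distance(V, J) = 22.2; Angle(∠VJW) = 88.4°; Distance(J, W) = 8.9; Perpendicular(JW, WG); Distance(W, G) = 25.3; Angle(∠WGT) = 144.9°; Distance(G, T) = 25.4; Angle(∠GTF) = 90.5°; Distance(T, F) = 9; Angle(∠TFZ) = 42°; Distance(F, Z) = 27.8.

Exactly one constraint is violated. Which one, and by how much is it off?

Distance(F, Z) = 27.8 — off by 4.00.

V = (0.00, 0.00) ✓; VJ at -4.300° ✓; |VJ| = 22.20 ✓; ∠VJW = 88.40° ✓; |JW| = 8.900 ✓; ∠(JW, WG) = 90.00° ✓; |WG| = 25.30 ✓; ∠WGT = 144.9° ✓; |GT| = 25.40 ✓; ∠GTF = 90.50° ✓; |TF| = 9.000 ✓; ∠TFZ = 42.00° ✓; |FZ| = 31.80 ✗.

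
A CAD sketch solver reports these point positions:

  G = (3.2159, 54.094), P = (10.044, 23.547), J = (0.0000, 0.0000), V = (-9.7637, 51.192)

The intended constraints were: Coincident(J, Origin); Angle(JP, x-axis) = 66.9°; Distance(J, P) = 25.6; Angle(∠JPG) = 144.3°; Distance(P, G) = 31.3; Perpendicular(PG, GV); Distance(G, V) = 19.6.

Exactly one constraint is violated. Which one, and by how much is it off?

Distance(G, V) = 19.6 — off by 6.30.

J = (0.00, 0.00) ✓; JP at 66.90° ✓; |JP| = 25.60 ✓; ∠JPG = 144.3° ✓; |PG| = 31.30 ✓; ∠(PG, GV) = 90.00° ✓; |GV| = 13.30 ✗.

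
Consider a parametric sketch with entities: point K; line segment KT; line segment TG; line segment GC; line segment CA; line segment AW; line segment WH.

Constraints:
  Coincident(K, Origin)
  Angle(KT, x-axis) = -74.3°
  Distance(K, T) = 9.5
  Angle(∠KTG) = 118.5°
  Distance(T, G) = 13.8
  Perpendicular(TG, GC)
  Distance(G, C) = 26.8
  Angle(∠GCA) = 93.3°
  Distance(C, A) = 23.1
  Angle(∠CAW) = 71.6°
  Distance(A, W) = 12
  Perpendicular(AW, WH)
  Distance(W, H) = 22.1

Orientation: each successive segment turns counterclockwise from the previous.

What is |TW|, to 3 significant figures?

17.6

K is at the origin; KT runs at -74.3° with length 9.5, so T = (2.57, -9.15). ∠KTG = 118.5° gives TG at -12.8° from the x-axis; with |TG| = 13.8, G = (16.0, -12.2). TG is perpendicular to GC, so GC runs at 77.2°; with |GC| = 26.8, C = (22.0, 13.9). ∠GCA = 93.3° gives CA at 164° from the x-axis; with |CA| = 23.1, A = (-0.229, 20.3). ∠CAW = 71.6° gives AW at -87.7° from the x-axis; with |AW| = 12.0, W = (0.253, 8.35). Then |TW| = |W − T| = 17.6.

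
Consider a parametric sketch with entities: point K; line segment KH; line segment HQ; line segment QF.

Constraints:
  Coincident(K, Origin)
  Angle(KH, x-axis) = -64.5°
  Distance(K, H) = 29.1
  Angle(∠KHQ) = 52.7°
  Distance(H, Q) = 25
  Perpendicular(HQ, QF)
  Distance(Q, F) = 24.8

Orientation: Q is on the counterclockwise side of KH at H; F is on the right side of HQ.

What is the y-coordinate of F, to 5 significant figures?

-15.366

K is at the origin; KH runs at -64.5° with length 29.1, so H = 29.1·(cos -64.5°, sin -64.5°) = (12.528, -26.265). ∠KHQ = 52.7°, so HQ runs at -64.5° + (180° − 52.7°) = 62.800° from the x-axis; with |HQ| = 25.0, Q = H + 25.0·(cos 62.800°, sin 62.800°) = (23.955, -4.0298). HQ is perpendicular to QF; with |QF| = 24.8 on the right of HQ, F = Q + 24.8·(0.88942, -0.45710) = (46.013, -15.366). So F.y = -15.366.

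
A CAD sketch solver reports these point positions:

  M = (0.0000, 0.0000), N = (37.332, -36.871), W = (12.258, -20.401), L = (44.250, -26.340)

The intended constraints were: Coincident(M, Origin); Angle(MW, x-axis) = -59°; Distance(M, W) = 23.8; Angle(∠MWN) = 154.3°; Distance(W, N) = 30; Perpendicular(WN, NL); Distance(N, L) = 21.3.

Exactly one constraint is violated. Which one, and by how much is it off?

Distance(N, L) = 21.3 — off by 8.70.

M = (0.00, 0.00) ✓; MW at -59.00° ✓; |MW| = 23.80 ✓; ∠MWN = 154.3° ✓; |WN| = 30.00 ✓; ∠(WN, NL) = 90.00° ✓; |NL| = 12.60 ✗.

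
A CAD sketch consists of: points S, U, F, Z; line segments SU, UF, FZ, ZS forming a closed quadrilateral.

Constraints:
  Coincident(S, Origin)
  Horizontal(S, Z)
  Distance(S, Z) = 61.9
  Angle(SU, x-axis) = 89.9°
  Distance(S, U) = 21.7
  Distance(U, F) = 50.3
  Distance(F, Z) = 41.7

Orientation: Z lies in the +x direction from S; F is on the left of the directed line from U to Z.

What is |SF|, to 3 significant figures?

61.3

Checks: |UF| = 50.30 ✓; |FZ| = 41.70 ✓.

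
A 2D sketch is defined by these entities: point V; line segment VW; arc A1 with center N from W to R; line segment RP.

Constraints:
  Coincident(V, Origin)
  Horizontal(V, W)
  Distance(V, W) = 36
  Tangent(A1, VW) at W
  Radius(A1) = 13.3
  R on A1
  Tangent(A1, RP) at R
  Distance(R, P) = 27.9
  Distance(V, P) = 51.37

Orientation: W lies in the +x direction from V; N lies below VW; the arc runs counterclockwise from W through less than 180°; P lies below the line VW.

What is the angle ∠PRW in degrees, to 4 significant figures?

129.8°

V is at the origin; V and W share the same y with |VW| = 36.0 and W on the +x side, so W = (36.00, 0.000). The tangent condition forces NW to be normal to VW, so N = W + (0, -13.3) = (36.00, -13.30). Since NR ⟂ RP (tangency), |NP| = √(13.3² + 27.9²) = 30.91 regardless of where R sits on A1. So P lies on both circle(V, 51.37) and circle(N, 30.91); the below-VW intersection is P = (27.91, -43.13). R is the foot of the tangent from P: R = (22.91, -15.68).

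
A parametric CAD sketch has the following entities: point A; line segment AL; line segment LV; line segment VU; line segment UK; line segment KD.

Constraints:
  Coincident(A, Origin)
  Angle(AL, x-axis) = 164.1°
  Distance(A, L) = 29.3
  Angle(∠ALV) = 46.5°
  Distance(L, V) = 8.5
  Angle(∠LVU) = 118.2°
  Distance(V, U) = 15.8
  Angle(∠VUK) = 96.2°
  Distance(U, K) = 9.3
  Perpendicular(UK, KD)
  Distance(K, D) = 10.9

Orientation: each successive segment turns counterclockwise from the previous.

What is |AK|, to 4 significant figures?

12.06

A is at the origin; AL runs at 164.1° with length 29.3, so L = (-28.18, 8.027). ∠ALV = 46.5° gives LV at -62.40° from the x-axis; with |LV| = 8.5, V = (-24.24, 0.4943). ∠LVU = 118.2° gives VU at -0.6000° from the x-axis; with |VU| = 15.8, U = (-8.442, 0.3288). ∠VUK = 96.2° gives UK at 83.20° from the x-axis; with |UK| = 9.3, K = (-7.341, 9.563). Then |AK| = |K − A| = 12.06.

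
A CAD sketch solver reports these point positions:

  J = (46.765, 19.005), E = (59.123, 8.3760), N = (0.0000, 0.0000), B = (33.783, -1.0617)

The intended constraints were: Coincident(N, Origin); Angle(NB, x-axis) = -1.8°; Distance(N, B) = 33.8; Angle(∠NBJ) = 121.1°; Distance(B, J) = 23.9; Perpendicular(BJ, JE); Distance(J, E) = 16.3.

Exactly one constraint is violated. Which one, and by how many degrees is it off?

Perpendicular(BJ, JE) — off by 7.80°.

N = (0.00, 0.00) ✓; NB at -1.800° ✓; |NB| = 33.80 ✓; ∠NBJ = 121.1° ✓; |BJ| = 23.90 ✓; ∠(BJ, JE) = 97.80° ✗; |JE| = 16.30 ✓.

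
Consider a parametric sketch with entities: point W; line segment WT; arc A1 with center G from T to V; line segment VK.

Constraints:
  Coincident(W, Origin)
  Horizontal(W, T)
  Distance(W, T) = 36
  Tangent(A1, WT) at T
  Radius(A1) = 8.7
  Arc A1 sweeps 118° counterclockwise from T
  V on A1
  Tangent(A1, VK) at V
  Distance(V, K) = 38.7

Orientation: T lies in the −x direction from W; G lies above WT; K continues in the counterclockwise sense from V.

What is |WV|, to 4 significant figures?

31.07

W is at the origin; W and T share the same y with |WT| = 36.0 and T on the −x side, so T = (-36.00, 0.000). Since A1 is tangent to WT there, GT ⟂ WT, so G = T + (0, 8.7) = (-36.00, 8.700). On A1, T sits at bearing -90° from G; a 118° counterclockwise sweep puts V at bearing 28°, so V = G + 8.7·(cos 28°, sin 28°) = (-28.32, 12.78). Then |WV| = |V − W| = 31.07.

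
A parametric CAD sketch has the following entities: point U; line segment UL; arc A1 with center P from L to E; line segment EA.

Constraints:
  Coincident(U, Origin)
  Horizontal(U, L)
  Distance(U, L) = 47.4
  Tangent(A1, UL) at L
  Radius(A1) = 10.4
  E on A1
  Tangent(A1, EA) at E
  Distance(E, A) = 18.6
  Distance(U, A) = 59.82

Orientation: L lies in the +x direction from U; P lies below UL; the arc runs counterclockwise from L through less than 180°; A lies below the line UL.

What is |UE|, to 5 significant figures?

42.762

Checks: ∠(PL, LU) = 90.00° ✓; |PL| = 10.40 ✓; |PE| = 10.40 ✓; ∠(PE, EA) = 90.00° ✓; |EA| = 18.60 ✓; |UA| = 59.82 ✓.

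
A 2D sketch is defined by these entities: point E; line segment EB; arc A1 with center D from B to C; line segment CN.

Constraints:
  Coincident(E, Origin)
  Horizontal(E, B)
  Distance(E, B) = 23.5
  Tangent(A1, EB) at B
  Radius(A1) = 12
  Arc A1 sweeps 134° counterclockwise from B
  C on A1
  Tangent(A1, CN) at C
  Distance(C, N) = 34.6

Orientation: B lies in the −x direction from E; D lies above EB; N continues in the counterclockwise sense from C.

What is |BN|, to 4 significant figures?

47.78

On A1, B sits at bearing -90° from D; a 134° counterclockwise sweep puts C at bearing 44°, so C = D + 12.0·(cos 44°, sin 44°) = (-14.87, 20.34). A1 meets CN tangentially, so DC is at right angles to CN, so CN runs along (−sin 44°, cos 44°); with |CN| = 34.6, N = (-38.90, 45.23). Then |BN| = |N − B| = 47.78.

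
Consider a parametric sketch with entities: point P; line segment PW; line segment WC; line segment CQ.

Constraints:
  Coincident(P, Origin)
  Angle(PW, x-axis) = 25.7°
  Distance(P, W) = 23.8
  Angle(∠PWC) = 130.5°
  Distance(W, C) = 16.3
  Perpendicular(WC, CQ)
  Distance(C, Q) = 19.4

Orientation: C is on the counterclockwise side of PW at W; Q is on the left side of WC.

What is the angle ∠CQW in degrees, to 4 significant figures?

40.04°

∠PWC = 130.5°, so WC runs at 25.7° + (180° − 130.5°) = 75.20° from the x-axis; with |WC| = 16.3, C = W + 16.3·(cos 75.20°, sin 75.20°) = (25.61, 26.08). WC ⟂ CQ; with |CQ| = 19.4 on the left of WC, Q = C + 19.4·(-0.9668, 0.2554) = (6.853, 31.04). Then cos ∠CQW = QC·QW / (|QC||QW|), giving 40.04°.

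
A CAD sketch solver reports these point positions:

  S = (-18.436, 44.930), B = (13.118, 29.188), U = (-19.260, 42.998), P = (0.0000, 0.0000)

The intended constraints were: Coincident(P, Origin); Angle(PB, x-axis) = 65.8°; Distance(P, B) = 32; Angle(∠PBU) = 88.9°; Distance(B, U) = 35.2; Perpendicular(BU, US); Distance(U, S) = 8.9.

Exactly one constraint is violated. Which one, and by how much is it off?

Distance(U, S) = 8.9 — off by 6.80.

P = (0.00, 0.00) ✓; PB at 65.80° ✓; |PB| = 32.00 ✓; ∠PBU = 88.90° ✓; |BU| = 35.20 ✓; ∠(BU, US) = 90.00° ✓; |US| = 2.100 ✗.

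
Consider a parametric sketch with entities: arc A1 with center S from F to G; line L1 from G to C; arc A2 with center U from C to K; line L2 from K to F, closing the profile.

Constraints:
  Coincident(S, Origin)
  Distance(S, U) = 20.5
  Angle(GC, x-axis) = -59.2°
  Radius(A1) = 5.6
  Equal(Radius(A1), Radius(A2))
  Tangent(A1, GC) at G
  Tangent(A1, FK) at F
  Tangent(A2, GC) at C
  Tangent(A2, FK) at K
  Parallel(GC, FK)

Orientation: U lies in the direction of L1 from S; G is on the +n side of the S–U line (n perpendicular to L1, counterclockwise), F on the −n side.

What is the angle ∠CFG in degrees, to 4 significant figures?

61.35°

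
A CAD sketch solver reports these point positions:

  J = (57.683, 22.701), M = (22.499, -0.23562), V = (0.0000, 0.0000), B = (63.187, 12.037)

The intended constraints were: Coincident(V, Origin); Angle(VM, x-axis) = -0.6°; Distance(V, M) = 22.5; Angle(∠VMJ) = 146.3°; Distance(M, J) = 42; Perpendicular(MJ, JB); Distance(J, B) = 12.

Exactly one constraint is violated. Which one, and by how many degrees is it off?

Perpendicular(MJ, JB) — off by 5.80°.

V = (0.00, 0.00) ✓; VM at -0.6000° ✓; |VM| = 22.50 ✓; ∠VMJ = 146.3° ✓; |MJ| = 42.00 ✓; ∠(MJ, JB) = 95.80° ✗; |JB| = 12.00 ✓.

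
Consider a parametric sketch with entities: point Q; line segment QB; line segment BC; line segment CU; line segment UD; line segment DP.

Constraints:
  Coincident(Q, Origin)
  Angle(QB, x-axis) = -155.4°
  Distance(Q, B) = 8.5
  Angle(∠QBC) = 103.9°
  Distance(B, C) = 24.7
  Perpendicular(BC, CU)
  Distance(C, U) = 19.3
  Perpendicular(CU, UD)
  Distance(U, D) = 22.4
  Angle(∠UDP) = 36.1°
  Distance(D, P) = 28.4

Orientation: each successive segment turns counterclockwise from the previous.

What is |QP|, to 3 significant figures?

27.9

Q is at the origin; QB runs at -155.4° with length 8.5, so B = (-7.73, -3.54). ∠QBC = 103.9° gives BC at -79.3° from the x-axis; with |BC| = 24.7, C = (-3.14, -27.8). The perpendicularity gives CU at right angles to BC, so CU runs at 10.7°; with |CU| = 19.3, U = (15.8, -24.2). The perpendicularity gives UD at right angles to CU, so UD runs at 101°; with |UD| = 22.4, D = (11.7, -2.22). ∠UDP = 36.1° gives DP at -115° from the x-axis; with |DP| = 28.4, P = (-0.519, -27.9). Then |QP| = |P − Q| = 27.9.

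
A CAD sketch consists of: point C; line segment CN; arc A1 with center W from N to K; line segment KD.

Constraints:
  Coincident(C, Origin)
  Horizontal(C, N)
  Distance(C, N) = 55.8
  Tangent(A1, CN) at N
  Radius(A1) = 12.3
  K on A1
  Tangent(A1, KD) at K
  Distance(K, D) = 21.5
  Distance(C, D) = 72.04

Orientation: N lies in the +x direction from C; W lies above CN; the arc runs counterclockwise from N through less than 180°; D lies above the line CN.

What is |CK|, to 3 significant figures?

69.4

C is at the origin; CN is horizontal with |CN| = 55.8 and N on the +x side, so N = (55.8, 0.00). Tangency of A1 to CN means the radius WN is perpendicular to CN, so W = N + (0, 12.3) = (55.8, 12.3). Since WK ⟂ KD (tangency), |WD| = √(12.3² + 21.5²) = 24.8 regardless of where K sits on A1. So D lies on both circle(C, 72.04) and circle(W, 24.8); the above-CN intersection is D = (62.3, 36.2). K is the foot of the tangent from D: K = (67.7, 15.4).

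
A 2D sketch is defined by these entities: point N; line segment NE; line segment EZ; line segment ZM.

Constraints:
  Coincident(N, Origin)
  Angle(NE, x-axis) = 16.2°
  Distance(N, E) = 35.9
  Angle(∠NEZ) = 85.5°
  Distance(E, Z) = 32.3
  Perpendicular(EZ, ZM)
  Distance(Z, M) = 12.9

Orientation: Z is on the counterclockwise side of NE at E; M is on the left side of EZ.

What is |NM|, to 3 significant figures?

37.3

N is at the origin; NE runs at 16.2° with length 35.9, so E = 35.9·(cos 16.2°, sin 16.2°) = (34.5, 10.0). ∠NEZ = 85.5°, so EZ runs at 16.2° + (180° − 85.5°) = 111° from the x-axis; with |EZ| = 32.3, Z = E + 32.3·(cos 111°, sin 111°) = (23.1, 40.2). EZ ⟂ ZM; with |ZM| = 12.9 on the left of EZ, M = Z + 12.9·(-0.935, -0.353) = (11.0, 35.7). Then |NM| = |M − N| = 37.3.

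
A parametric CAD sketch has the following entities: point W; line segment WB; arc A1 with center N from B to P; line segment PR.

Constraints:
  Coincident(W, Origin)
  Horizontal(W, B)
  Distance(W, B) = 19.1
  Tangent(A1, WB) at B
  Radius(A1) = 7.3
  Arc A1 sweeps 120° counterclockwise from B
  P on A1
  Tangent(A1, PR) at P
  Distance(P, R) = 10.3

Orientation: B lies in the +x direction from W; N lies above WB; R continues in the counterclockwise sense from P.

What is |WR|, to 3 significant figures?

28.4

W is at the origin; WB is horizontal with |WB| = 19.1 and B on the +x side, so B = (19.1, 0.00). Since A1 is tangent to WB there, NB ⟂ WB, so N = B + (0, 7.3) = (19.1, 7.30). On A1, B sits at bearing -90° from N; a 120° counterclockwise sweep puts P at bearing 30°, so P = N + 7.3·(cos 30°, sin 30°) = (25.4, 10.9). Since A1 is tangent to PR there, NP ⟂ PR, so PR runs along (−sin 30°, cos 30°); with |PR| = 10.3, R = (20.3, 19.9). Then |WR| = |R − W| = 28.4.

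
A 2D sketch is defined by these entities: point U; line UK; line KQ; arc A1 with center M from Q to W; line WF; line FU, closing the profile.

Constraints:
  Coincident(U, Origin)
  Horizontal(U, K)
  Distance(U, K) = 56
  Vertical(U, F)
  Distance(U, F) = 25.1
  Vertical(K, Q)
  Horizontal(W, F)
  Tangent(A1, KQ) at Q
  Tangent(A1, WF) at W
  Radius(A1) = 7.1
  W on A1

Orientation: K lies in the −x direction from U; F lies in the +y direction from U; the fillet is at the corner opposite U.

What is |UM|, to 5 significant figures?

52.108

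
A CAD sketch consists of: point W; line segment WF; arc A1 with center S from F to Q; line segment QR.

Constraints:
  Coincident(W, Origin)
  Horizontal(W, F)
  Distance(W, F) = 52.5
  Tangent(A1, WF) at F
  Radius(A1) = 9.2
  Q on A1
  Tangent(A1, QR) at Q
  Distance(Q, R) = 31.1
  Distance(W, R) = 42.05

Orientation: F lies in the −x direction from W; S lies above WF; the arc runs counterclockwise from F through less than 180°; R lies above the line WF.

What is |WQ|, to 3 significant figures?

44.9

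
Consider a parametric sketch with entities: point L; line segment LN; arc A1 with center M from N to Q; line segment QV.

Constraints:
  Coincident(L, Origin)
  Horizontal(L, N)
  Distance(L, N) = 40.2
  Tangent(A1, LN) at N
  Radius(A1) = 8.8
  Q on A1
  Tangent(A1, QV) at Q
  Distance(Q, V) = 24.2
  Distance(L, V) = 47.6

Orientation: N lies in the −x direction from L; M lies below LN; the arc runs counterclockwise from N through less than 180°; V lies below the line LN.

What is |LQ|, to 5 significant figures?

49.400

Checks: |MQ| = 8.800 ✓; ∠(MQ, QV) = 90.00° ✓; |QV| = 24.20 ✓; |LV| = 47.60 ✓.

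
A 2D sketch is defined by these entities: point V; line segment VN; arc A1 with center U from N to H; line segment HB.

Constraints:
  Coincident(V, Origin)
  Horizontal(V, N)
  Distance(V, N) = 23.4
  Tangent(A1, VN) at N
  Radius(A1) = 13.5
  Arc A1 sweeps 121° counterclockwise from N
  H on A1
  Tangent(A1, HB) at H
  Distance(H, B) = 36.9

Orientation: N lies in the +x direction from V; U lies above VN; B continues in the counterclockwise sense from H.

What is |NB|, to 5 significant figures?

52.610

V is at the origin; V and N share the same y with |VN| = 23.4 and N on the +x side, so N = (23.400, 0.0000). Since A1 is tangent to VN there, UN ⟂ VN, so U = N + (0, 13.5) = (23.400, 13.500). On A1, N sits at bearing -90° from U; a 121° counterclockwise sweep puts H at bearing 31°, so H = U + 13.5·(cos 31°, sin 31°) = (34.972, 20.453). The tangent condition forces UH to be normal to HB, so HB runs along (−sin 31°, cos 31°); with |HB| = 36.9, B = (15.967, 52.082). Then |NB| = |B − N| = 52.610.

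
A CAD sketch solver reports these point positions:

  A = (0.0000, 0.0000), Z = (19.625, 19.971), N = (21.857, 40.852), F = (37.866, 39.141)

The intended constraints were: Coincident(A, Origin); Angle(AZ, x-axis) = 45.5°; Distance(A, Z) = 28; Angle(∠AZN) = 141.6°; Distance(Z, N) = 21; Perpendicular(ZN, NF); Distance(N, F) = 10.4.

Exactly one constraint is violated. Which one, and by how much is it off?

Distance(N, F) = 10.4 — off by 5.70.

A = (0.00, 0.00) ✓; AZ at 45.50° ✓; |AZ| = 28.00 ✓; ∠AZN = 141.6° ✓; |ZN| = 21.00 ✓; ∠(ZN, NF) = 90.00° ✓; |NF| = 16.10 ✗.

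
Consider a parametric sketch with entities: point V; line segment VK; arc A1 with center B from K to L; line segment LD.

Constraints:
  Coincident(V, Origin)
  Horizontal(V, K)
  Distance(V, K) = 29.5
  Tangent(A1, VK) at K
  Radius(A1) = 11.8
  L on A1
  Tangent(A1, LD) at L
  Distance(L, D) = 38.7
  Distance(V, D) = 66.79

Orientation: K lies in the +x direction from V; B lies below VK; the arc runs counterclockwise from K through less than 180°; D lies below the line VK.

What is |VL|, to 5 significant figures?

28.195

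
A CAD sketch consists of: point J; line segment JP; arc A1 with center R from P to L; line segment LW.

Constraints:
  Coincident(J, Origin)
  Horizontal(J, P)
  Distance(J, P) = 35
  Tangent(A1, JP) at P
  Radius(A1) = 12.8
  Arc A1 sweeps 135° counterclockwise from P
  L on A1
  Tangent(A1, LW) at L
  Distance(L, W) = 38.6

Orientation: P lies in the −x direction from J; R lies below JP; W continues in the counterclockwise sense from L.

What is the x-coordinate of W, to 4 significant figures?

-16.76

J is at the origin; J and P share the same y with |JP| = 35.0 and P on the −x side, so P = (-35.00, 0.000). Since A1 is tangent to JP there, RP ⟂ JP, so R = P + (0, -12.8) = (-35.00, -12.80). On A1, P sits at bearing 90° from R; a 135° counterclockwise sweep puts L at bearing 225°, so L = R + 12.8·(cos 225°, sin 225°) = (-44.05, -21.85). A1 meets LW tangentially, so RL is at right angles to LW, so LW runs along (−sin 225°, cos 225°); with |LW| = 38.6, W = (-16.76, -49.15). So W.x = -16.76.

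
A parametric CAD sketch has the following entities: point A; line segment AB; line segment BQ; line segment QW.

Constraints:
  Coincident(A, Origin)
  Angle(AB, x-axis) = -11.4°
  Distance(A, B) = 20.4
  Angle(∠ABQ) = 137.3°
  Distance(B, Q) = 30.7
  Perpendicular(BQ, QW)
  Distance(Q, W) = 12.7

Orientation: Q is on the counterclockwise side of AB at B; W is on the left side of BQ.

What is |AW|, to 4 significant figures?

45.71

A is at the origin; AB runs at -11.4° with length 20.4, so B = 20.4·(cos -11.4°, sin -11.4°) = (20.00, -4.032). ∠ABQ = 137.3°, so BQ runs at -11.4° + (180° − 137.3°) = 31.30° from the x-axis; with |BQ| = 30.7, Q = B + 30.7·(cos 31.30°, sin 31.30°) = (46.23, 11.92). BQ is perpendicular to QW; with |QW| = 12.7 on the left of BQ, W = Q + 12.7·(-0.5195, 0.8545) = (39.63, 22.77). Then |AW| = |W − A| = 45.71.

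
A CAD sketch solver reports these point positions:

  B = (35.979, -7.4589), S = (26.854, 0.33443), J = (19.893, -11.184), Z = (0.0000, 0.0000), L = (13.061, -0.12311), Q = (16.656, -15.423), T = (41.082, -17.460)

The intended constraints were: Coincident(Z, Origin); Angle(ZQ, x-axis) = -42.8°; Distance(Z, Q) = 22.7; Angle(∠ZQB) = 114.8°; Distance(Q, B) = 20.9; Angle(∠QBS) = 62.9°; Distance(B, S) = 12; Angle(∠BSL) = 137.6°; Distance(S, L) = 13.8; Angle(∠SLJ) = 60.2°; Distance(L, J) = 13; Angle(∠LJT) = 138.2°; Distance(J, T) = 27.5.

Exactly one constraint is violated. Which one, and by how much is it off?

Distance(J, T) = 27.5 — off by 5.40.

Z = (0.00, 0.00) ✓; ZQ at -42.80° ✓; |ZQ| = 22.70 ✓; ∠ZQB = 114.8° ✓; |QB| = 20.90 ✓; ∠QBS = 62.90° ✓; |BS| = 12.00 ✓; ∠BSL = 137.6° ✓; |SL| = 13.80 ✓; ∠SLJ = 60.20° ✓; |LJ| = 13.00 ✓; ∠LJT = 138.2° ✓; |JT| = 22.10 ✗.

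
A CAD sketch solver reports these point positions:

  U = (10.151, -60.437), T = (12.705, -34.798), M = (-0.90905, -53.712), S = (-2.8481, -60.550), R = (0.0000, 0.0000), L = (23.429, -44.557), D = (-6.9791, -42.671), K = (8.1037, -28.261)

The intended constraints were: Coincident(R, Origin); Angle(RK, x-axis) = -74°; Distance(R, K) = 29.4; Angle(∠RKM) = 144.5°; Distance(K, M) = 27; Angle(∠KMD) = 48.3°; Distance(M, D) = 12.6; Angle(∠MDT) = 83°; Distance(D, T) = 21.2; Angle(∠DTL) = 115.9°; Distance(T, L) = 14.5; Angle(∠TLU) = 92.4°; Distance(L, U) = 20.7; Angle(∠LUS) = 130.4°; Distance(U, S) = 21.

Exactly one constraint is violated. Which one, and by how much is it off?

Distance(U, S) = 21 — off by 8.00.

R = (0.00, 0.00) ✓; RK at -74.00° ✓; |RK| = 29.40 ✓; ∠RKM = 144.5° ✓; |KM| = 27.00 ✓; ∠KMD = 48.30° ✓; |MD| = 12.60 ✓; ∠MDT = 83.00° ✓; |DT| = 21.20 ✓; ∠DTL = 115.9° ✓; |TL| = 14.50 ✓; ∠TLU = 92.40° ✓; |LU| = 20.70 ✓; ∠LUS = 130.4° ✓; |US| = 13.00 ✗.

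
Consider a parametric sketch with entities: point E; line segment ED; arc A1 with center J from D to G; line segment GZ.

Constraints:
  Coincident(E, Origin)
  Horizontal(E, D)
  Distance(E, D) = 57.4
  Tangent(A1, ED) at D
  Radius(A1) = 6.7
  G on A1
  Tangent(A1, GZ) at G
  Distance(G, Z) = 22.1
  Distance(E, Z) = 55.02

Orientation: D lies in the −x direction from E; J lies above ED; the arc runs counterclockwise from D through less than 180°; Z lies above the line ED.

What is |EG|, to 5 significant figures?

51.093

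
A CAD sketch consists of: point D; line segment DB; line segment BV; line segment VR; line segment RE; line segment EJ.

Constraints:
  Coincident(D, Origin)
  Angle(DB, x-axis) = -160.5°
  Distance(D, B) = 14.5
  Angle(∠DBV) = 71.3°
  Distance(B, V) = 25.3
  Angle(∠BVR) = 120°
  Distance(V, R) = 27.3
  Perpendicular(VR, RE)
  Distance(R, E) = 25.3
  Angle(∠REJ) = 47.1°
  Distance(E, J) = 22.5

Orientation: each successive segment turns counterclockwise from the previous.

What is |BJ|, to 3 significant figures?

26.3

D is at the origin; DB runs at -160.5° with length 14.5, so B = (-13.7, -4.84). ∠DBV = 71.3° gives BV at -51.8° from the x-axis; with |BV| = 25.3, V = (1.98, -24.7). ∠BVR = 120.0° gives VR at 8.20° from the x-axis; with |VR| = 27.3, R = (29.0, -20.8). The perpendicularity gives RE at right angles to VR, so RE runs at 98.2°; with |RE| = 25.3, E = (25.4, 4.21). ∠REJ = 47.1° gives EJ at -129° from the x-axis; with |EJ| = 22.5, J = (11.3, -13.3). Then |BJ| = |J − B| = 26.3.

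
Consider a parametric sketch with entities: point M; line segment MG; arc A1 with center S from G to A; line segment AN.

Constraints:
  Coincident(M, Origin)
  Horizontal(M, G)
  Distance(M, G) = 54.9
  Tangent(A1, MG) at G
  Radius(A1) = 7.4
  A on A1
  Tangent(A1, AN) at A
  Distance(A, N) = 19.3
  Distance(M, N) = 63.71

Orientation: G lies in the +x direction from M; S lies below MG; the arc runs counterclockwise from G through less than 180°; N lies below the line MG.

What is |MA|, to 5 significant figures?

49.534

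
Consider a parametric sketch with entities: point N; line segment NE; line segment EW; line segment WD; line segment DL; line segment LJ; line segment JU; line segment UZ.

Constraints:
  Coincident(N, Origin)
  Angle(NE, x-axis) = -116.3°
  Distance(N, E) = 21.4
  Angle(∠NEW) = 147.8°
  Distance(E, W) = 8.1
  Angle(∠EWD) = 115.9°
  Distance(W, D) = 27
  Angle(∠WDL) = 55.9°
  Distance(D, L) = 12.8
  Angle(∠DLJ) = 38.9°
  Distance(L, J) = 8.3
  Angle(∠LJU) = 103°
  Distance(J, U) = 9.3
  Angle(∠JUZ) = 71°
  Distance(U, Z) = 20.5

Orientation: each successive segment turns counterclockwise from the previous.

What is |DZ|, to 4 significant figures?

19.99

N is at the origin; NE runs at -116.3° with length 21.4, so E = (-9.482, -19.18). ∠NEW = 147.8° gives EW at -84.10° from the x-axis; with |EW| = 8.1, W = (-8.649, -27.24). ∠EWD = 115.9° gives WD at -20.00° from the x-axis; with |WD| = 27.0, D = (16.72, -36.48). ∠WDL = 55.9° gives DL at 104.1° from the x-axis; with |DL| = 12.8, L = (13.60, -24.06). ∠DLJ = 38.9° gives LJ at -114.8° from the x-axis; with |LJ| = 8.3, J = (10.12, -31.60). ∠LJU = 103.0° gives JU at -37.80° from the x-axis; with |JU| = 9.3, U = (17.47, -37.30). ∠JUZ = 71.0° gives UZ at 71.20° from the x-axis; with |UZ| = 20.5, Z = (24.08, -17.89). Then |DZ| = |Z − D| = 19.99.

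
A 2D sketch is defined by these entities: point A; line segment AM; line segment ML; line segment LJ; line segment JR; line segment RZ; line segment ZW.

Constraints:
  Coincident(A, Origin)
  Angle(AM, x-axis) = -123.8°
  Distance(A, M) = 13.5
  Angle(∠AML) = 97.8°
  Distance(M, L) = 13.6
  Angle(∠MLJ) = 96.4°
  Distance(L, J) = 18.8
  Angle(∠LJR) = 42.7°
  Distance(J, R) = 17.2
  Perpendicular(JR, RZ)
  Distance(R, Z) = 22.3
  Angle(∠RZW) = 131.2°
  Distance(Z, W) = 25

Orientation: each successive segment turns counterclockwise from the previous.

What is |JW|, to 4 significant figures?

38.80

A is at the origin; AM runs at -123.8° with length 13.5, so M = (-7.510, -11.22). ∠AML = 97.8° gives ML at -41.60° from the x-axis; with |ML| = 13.6, L = (2.660, -20.25). ∠MLJ = 96.4° gives LJ at 42.00° from the x-axis; with |LJ| = 18.8, J = (16.63, -7.668). ∠LJR = 42.7° gives JR at 179.3° from the x-axis; with |JR| = 17.2, R = (-0.5675, -7.458). The perpendicularity gives RZ at right angles to JR, so RZ runs at -90.70°; with |RZ| = 22.3, Z = (-0.8400, -29.76). ∠RZW = 131.2° gives ZW at -41.90° from the x-axis; with |ZW| = 25.0, W = (17.77, -46.45). Then |JW| = |W − J| = 38.80.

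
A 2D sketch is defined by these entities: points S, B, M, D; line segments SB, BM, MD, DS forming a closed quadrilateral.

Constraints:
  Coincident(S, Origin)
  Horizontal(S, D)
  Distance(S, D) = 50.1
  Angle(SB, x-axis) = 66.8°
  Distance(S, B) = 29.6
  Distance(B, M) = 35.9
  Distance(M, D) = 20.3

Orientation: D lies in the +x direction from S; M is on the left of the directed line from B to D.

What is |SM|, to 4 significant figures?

50.94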